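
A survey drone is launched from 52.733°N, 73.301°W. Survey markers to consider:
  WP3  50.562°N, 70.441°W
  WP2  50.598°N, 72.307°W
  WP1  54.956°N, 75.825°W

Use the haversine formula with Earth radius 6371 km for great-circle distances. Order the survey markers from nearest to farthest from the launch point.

Computing each great-circle distance from 52.733°N, 73.301°W:
WP2 50.598°N, 72.307°W: 247.1 km
WP1 54.956°N, 75.825°W: 297.5 km
WP3 50.562°N, 70.441°W: 311.7 km

WP2, WP1, WP3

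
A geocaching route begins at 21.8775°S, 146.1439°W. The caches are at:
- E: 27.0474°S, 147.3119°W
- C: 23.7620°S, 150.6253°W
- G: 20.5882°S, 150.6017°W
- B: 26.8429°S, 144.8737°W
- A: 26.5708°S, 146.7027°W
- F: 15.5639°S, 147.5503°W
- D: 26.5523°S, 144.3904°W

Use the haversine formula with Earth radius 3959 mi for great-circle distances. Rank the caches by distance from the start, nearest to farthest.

G, C, A, D, B, E, F

Distance from the start at 21.8775°S, 146.1439°W to each:
G 20.5882°S, 150.6017°W: 300.6 mi
C 23.7620°S, 150.6253°W: 313.7 mi
A 26.5708°S, 146.7027°W: 326.2 mi
D 26.5523°S, 144.3904°W: 341.4 mi
B 26.8429°S, 144.8737°W: 352.3 mi
E 27.0474°S, 147.3119°W: 364.7 mi
F 15.5639°S, 147.5503°W: 445.8 mi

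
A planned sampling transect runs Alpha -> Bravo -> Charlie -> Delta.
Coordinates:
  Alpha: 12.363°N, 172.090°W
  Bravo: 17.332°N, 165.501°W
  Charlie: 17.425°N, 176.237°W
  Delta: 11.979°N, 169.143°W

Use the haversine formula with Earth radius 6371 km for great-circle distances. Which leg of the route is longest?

Bravo–Charlie

Leg distances:
Alpha→Bravo: 898.0 km
Bravo→Charlie: 1139.2 km
Charlie→Delta: 973.8 km
The longest leg is Bravo–Charlie at 1139.2 km.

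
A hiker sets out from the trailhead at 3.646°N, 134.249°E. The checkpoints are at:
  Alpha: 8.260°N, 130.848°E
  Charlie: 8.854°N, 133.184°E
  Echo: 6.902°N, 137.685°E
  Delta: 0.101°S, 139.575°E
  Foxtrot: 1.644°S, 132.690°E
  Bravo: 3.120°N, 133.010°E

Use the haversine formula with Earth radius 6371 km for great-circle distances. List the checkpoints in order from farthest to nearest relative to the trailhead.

Distance from the trailhead at 3.646°N, 134.249°E to each:
Delta 0.101°S, 139.575°E: 723.8 km
Alpha 8.260°N, 130.848°E: 636.1 km
Foxtrot 1.644°S, 132.690°E: 613.2 km
Charlie 8.854°N, 133.184°E: 590.9 km
Echo 6.902°N, 137.685°E: 525.1 km
Bravo 3.120°N, 133.010°E: 149.5 km

Delta, Alpha, Foxtrot, Charlie, Echo, Bravo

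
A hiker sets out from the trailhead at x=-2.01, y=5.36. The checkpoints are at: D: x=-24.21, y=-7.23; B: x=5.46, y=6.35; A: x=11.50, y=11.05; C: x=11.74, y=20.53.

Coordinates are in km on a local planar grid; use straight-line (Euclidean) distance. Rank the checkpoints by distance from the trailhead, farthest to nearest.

D, C, A, B

Distance from the trailhead at x=-2.01, y=5.36 to each:
D x=-24.21, y=-7.23: 25.5 km
C x=11.74, y=20.53: 20.5 km
A x=11.50, y=11.05: 14.7 km
B x=5.46, y=6.35: 7.5 km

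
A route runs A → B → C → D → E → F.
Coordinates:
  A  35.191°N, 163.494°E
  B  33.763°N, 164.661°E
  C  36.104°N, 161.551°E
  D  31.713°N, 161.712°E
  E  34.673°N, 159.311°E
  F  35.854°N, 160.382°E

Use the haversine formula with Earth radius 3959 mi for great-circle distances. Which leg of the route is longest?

C–D

Leg distances:
A→B: 119.0 mi
B→C: 239.1 mi
C→D: 303.5 mi
D→E: 247.2 mi
E→F: 101.5 mi
The longest leg is C–D at 303.5 mi.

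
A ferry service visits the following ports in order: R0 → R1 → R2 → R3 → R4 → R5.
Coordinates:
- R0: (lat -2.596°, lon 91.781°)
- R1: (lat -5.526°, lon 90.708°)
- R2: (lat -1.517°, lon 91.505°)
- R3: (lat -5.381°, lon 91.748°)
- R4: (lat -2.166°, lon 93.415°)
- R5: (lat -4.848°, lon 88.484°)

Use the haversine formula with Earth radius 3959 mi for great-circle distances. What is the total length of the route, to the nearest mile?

1403 mi

Leg distances:
R0→R1: 215.5 mi  (cumulative 215.5 mi)
R1→R2: 282.4 mi  (cumulative 497.9 mi)
R2→R3: 267.5 mi  (cumulative 765.5 mi)
R3→R4: 250.1 mi  (cumulative 1015.6 mi)
R4→R5: 387.3 mi  (cumulative 1402.9 mi)
Total route length ≈ 1403 mi.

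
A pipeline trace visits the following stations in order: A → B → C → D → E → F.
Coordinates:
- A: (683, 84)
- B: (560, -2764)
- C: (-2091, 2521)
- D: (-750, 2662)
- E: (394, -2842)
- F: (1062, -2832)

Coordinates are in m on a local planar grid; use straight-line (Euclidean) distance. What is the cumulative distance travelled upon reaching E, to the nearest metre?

15733 m

Leg distances:
A→B: 2850.7 m  (cumulative 2850.7 m)
B→C: 5912.6 m  (cumulative 8763.3 m)
C→D: 1348.4 m  (cumulative 10111.7 m)
D→E: 5621.6 m  (cumulative 15733.3 m)
Cumulative distance at E ≈ 15733 m.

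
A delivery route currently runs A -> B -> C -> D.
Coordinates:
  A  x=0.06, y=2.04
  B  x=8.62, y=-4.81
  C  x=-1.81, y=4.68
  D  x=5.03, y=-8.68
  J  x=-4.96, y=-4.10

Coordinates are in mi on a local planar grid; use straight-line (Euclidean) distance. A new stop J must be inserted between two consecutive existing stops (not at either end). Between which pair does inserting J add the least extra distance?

Added distance for inserting J between each consecutive pair:
A–B: 10.6 mi
B–C: 8.8 mi
C–D: 5.3 mi
Smallest added distance is 5.3 mi, inserting between C and D.

between C and D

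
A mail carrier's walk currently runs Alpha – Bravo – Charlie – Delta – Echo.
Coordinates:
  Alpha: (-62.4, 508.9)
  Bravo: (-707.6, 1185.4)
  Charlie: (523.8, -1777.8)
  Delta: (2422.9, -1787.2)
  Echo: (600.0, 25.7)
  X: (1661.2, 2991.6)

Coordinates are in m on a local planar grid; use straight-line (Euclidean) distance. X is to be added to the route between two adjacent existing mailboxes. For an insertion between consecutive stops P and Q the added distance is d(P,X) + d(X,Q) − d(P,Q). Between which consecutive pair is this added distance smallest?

between Bravo and Charlie

Added distance for inserting X between each consecutive pair:
Alpha–Bravo: 5066.4 m
Bravo–Charlie: 4673.1 m
Charlie–Delta: 7843.1 m
Delta–Echo: 5418.2 m
Smallest added distance is 4673.1 m, inserting between Bravo and Charlie.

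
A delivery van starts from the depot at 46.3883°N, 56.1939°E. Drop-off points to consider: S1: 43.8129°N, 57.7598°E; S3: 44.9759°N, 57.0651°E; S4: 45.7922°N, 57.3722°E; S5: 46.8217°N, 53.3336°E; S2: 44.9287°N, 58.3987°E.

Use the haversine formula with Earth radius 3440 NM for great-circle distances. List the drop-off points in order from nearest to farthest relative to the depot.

Distances from the depot:
S4 45.7922°N, 57.3722°E: 60.7 NM
S3 44.9759°N, 57.0651°E: 92.3 NM
S5 46.8217°N, 53.3336°E: 120.8 NM
S2 44.9287°N, 58.3987°E: 127.4 NM
S1 43.8129°N, 57.7598°E: 168.3 NM

S4, S3, S5, S2, S1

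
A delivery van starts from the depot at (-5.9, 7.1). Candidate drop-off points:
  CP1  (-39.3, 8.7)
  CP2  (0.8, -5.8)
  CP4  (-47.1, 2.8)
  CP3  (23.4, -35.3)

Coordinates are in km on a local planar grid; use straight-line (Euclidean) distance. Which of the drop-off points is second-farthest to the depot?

CP4

Distances from the depot ((-5.9, 7.1)):
CP3: 51.5 km
CP4: 41.4 km
CP1: 33.4 km
CP2: 14.5 km
The second-farthest is CP4 at 41.4 km.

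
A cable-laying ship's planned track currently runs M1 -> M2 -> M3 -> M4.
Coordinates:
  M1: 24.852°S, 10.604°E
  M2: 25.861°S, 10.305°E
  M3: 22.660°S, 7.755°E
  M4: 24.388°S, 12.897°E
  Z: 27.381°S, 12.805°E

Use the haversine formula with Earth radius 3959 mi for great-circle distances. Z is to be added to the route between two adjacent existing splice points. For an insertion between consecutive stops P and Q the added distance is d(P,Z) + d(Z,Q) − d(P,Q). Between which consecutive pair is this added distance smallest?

between M3 and M4

Added distance for inserting Z between each consecutive pair:
M1–M2: 336.3 mi
M2–M3: 367.6 mi
M3–M4: 314.1 mi
Smallest added distance is 314.1 mi, inserting between M3 and M4.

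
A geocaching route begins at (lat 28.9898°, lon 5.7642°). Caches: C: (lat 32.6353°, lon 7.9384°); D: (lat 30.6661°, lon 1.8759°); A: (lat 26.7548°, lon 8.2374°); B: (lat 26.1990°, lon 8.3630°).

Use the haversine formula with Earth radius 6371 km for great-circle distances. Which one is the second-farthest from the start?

D

Distances from the start ((lat 28.9898°, lon 5.7642°)):
C: 455.4 km
D: 418.8 km
B: 402.3 km
A: 347.6 km
The second-farthest is D at 418.8 km.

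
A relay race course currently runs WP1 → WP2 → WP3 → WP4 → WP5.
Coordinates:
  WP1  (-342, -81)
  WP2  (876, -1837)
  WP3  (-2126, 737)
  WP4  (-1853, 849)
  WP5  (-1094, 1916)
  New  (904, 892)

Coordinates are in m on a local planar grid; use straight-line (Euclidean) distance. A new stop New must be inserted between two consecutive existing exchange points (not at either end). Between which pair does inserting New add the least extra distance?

between WP2 and WP3

Added distance for inserting New between each consecutive pair:
WP1–WP2: 2173.0 m
WP2–WP3: 1808.7 m
WP3–WP4: 5496.2 m
WP4–WP5: 3693.0 m
Smallest added distance is 1808.7 m, inserting between WP2 and WP3.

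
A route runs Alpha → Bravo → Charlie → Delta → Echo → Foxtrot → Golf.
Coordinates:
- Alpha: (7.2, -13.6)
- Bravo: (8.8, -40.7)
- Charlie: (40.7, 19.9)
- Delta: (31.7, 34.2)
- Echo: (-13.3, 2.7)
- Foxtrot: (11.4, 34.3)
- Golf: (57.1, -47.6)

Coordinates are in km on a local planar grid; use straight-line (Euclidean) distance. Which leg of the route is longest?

Leg distances:
Alpha→Bravo: 27.1 km
Bravo→Charlie: 68.5 km
Charlie→Delta: 16.9 km
Delta→Echo: 54.9 km
Echo→Foxtrot: 40.1 km
Foxtrot→Golf: 93.8 km
The longest leg is Foxtrot–Golf at 93.8 km.

Foxtrot–Golf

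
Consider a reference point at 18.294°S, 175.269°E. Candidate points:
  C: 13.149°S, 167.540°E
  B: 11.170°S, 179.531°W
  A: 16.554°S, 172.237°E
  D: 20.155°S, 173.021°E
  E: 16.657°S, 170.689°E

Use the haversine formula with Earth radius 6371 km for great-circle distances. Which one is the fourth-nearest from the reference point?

B

Distance to each, sorted:
D: 313.9 km
A: 375.4 km
E: 518.7 km
B: 969.4 km
C: 1005.5 km
The fourth-nearest is B at 969.4 km.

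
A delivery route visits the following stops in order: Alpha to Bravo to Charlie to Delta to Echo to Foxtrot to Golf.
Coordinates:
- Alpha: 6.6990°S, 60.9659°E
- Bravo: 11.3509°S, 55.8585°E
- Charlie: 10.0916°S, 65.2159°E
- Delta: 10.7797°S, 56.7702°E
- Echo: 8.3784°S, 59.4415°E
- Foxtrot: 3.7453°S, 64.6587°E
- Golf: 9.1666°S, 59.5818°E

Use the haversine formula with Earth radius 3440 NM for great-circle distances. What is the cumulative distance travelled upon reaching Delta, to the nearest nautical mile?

1469 NM

Leg distances:
Alpha→Bravo: 411.9 NM  (cumulative 411.9 NM)
Bravo→Charlie: 557.1 NM  (cumulative 969.0 NM)
Charlie→Delta: 500.4 NM  (cumulative 1469.4 NM)
Cumulative distance at Delta ≈ 1469 NM.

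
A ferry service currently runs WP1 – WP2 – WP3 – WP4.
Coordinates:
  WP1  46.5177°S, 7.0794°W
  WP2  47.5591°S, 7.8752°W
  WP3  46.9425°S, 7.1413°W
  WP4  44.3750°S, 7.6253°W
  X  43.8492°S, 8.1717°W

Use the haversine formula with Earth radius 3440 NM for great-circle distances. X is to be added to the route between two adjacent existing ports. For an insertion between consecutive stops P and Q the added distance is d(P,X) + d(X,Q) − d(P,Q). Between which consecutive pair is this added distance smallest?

Added distance for inserting X between each consecutive pair:
WP1–WP2: 319.3 NM
WP2–WP3: 366.2 NM
WP3–WP4: 74.6 NM
Smallest added distance is 74.6 NM, inserting between WP3 and WP4.

between WP3 and WP4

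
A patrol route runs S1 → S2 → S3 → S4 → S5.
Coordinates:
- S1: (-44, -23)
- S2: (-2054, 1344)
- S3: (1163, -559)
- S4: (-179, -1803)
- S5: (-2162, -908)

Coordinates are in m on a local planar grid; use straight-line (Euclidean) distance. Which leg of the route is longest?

S2–S3

Leg distances:
S1→S2: 2430.8 m
S2→S3: 3737.7 m
S3→S4: 1829.9 m
S4→S5: 2175.6 m
The longest leg is S2–S3 at 3737.7 m.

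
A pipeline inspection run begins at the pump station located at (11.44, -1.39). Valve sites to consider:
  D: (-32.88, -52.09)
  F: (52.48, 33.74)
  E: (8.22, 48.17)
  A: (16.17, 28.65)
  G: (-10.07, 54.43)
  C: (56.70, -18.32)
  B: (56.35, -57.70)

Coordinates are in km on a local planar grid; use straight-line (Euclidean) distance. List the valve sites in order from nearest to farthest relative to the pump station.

A, C, E, F, G, D, B

Distance from the pump station at (11.44, -1.39) to each:
A (16.17, 28.65): 30.4 km
C (56.70, -18.32): 48.3 km
E (8.22, 48.17): 49.7 km
F (52.48, 33.74): 54.0 km
G (-10.07, 54.43): 59.8 km
D (-32.88, -52.09): 67.3 km
B (56.35, -57.70): 72.0 km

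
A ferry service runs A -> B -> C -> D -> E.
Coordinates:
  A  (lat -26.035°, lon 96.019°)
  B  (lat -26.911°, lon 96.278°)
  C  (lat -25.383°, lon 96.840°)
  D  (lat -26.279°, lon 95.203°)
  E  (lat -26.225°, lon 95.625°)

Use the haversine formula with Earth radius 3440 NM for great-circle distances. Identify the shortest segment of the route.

D–E

Leg distances:
A→B: 54.4 NM
B→C: 96.6 NM
C→D: 103.5 NM
D→E: 23.0 NM
The shortest leg is D–E at 23.0 NM.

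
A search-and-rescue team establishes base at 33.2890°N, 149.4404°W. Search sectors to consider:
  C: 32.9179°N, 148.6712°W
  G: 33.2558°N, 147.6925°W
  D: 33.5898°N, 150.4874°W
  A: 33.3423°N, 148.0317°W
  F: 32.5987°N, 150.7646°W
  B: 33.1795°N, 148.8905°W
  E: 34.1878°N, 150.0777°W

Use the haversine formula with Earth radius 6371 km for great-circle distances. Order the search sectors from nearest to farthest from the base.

Distances from the base:
B 33.1795°N, 148.8905°W: 52.6 km
C 32.9179°N, 148.6712°W: 82.7 km
D 33.5898°N, 150.4874°W: 102.7 km
E 34.1878°N, 150.0777°W: 116.0 km
A 33.3423°N, 148.0317°W: 131.0 km
F 32.5987°N, 150.7646°W: 145.5 km
G 33.2558°N, 147.6925°W: 162.5 km

B, C, D, E, A, F, G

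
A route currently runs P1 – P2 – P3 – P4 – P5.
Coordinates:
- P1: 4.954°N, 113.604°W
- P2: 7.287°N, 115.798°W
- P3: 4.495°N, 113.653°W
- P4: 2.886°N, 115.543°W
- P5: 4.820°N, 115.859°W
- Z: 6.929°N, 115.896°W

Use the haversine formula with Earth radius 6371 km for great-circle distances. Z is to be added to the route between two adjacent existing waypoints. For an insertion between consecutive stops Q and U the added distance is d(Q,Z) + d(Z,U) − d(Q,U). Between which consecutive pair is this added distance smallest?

Added distance for inserting Z between each consecutive pair:
P1–P2: 21.5 km
P2–P3: 17.7 km
P3–P4: 542.8 km
P4–P5: 467.9 km
Smallest added distance is 17.7 km, inserting between P2 and P3.

between P2 and P3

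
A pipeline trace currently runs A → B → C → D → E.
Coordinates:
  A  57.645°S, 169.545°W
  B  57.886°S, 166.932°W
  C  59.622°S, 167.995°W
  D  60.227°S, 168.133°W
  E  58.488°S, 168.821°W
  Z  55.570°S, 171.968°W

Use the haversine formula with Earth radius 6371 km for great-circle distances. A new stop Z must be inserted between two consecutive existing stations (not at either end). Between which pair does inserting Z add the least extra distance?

Added distance for inserting Z between each consecutive pair:
A–B: 517.7 km
B–C: 706.9 km
C–D: 1006.1 km
D–E: 743.9 km
Smallest added distance is 517.7 km, inserting between A and B.

between A and B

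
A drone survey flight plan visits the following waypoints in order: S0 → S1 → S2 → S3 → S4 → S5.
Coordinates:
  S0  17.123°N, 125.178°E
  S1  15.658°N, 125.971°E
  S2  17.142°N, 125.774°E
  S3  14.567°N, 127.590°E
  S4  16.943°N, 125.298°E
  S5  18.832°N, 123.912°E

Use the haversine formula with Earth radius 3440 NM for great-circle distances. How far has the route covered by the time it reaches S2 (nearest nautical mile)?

Leg distances:
S0→S1: 99.1 NM  (cumulative 99.1 NM)
S1→S2: 89.8 NM  (cumulative 188.9 NM)
Cumulative distance at S2 ≈ 189 NM.

189 NM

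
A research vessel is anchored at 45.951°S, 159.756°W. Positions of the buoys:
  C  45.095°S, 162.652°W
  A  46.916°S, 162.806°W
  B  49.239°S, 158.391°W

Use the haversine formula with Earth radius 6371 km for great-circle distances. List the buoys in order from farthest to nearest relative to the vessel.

Distances from the vessel:
B 49.239°S, 158.391°W: 379.6 km
A 46.916°S, 162.806°W: 257.2 km
C 45.095°S, 162.652°W: 244.9 km

B, A, C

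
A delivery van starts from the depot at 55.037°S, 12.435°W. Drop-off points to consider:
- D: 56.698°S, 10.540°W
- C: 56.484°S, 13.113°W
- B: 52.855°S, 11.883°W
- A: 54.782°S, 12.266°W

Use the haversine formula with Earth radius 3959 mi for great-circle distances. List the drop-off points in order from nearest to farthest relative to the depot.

Computing each great-circle distance from 55.037°S, 12.435°W:
A 54.782°S, 12.266°W: 18.9 mi
C 56.484°S, 13.113°W: 103.4 mi
D 56.698°S, 10.540°W: 136.3 mi
B 52.855°S, 11.883°W: 152.4 mi

A, C, D, B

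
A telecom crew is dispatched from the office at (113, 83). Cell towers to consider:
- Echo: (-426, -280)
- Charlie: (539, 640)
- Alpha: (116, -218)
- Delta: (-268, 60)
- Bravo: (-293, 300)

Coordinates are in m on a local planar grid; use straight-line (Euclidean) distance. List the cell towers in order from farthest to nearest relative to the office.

Charlie, Echo, Bravo, Delta, Alpha

Computing each straight-line distance from (113, 83):
Charlie (539, 640): 701.2 m
Echo (-426, -280): 649.8 m
Bravo (-293, 300): 460.4 m
Delta (-268, 60): 381.7 m
Alpha (116, -218): 301.0 m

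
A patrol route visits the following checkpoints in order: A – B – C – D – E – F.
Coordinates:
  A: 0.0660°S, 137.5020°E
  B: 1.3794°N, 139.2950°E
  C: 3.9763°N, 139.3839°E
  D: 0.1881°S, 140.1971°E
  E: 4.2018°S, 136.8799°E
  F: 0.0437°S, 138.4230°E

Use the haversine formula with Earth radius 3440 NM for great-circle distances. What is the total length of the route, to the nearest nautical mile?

1128 NM

Leg distances:
A→B: 138.3 NM  (cumulative 138.3 NM)
B→C: 156.0 NM  (cumulative 294.3 NM)
C→D: 254.7 NM  (cumulative 549.0 NM)
D→E: 312.5 NM  (cumulative 861.5 NM)
E→F: 266.3 NM  (cumulative 1127.8 NM)
Total route length ≈ 1128 NM.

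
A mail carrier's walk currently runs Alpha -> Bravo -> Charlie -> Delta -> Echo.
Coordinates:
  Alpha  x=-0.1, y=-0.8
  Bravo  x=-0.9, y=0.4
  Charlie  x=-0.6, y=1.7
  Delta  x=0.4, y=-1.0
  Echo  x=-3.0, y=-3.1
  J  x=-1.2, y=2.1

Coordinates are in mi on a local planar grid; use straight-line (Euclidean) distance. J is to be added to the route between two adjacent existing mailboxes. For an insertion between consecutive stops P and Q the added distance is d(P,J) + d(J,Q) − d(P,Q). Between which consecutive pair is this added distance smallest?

between Bravo and Charlie

Added distance for inserting J between each consecutive pair:
Alpha–Bravo: 3.4 mi
Bravo–Charlie: 1.1 mi
Charlie–Delta: 1.3 mi
Delta–Echo: 5.0 mi
Smallest added distance is 1.1 mi, inserting between Bravo and Charlie.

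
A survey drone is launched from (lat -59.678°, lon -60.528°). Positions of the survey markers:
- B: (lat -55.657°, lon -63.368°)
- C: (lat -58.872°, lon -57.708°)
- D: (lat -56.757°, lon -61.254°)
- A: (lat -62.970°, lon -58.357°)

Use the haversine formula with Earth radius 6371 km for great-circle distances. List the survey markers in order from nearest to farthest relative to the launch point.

Distance from the launch point at (lat -59.678°, lon -60.528°) to each:
C (lat -58.872°, lon -57.708°): 183.6 km
D (lat -56.757°, lon -61.254°): 327.6 km
A (lat -62.970°, lon -58.357°): 383.9 km
B (lat -55.657°, lon -63.368°): 477.8 km

C, D, A, B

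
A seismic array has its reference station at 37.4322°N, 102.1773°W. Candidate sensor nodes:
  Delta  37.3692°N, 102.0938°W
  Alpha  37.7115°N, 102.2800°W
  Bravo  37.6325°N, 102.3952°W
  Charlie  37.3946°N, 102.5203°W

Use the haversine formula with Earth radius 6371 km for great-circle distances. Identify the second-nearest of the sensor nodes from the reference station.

Distances from the reference station (37.4322°N, 102.1773°W):
Delta: 10.2 km
Bravo: 29.4 km
Charlie: 30.6 km
Alpha: 32.3 km
The second-nearest is Bravo at 29.4 km.

Bravo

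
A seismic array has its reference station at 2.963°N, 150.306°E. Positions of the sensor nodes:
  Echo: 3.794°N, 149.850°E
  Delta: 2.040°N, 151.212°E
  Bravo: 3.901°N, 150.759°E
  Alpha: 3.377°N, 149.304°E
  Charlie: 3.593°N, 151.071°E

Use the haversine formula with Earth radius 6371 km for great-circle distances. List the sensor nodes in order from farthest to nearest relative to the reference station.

Delta, Alpha, Bravo, Charlie, Echo

Distances from the reference station:
Delta 2.040°N, 151.212°E: 143.7 km
Alpha 3.377°N, 149.304°E: 120.4 km
Bravo 3.901°N, 150.759°E: 115.8 km
Charlie 3.593°N, 151.071°E: 110.1 km
Echo 3.794°N, 149.850°E: 105.4 km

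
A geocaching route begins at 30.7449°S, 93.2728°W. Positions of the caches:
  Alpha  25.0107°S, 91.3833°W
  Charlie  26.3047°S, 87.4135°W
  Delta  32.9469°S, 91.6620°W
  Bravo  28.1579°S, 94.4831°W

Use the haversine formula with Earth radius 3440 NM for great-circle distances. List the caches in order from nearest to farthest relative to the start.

Computing each great-circle distance from 30.7449°S, 93.2728°W:
Delta 32.9469°S, 91.6620°W: 155.6 NM
Bravo 28.1579°S, 94.4831°W: 167.7 NM
Alpha 25.0107°S, 91.3833°W: 358.6 NM
Charlie 26.3047°S, 87.4135°W: 408.0 NM

Delta, Bravo, Alpha, Charlie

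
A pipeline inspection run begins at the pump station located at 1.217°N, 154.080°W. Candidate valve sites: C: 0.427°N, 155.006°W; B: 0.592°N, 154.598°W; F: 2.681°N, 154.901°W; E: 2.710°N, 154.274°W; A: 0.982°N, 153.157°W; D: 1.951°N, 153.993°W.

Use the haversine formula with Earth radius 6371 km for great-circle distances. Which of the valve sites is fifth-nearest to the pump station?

Distance to each, sorted:
D: 82.2 km
B: 90.3 km
A: 105.9 km
C: 135.3 km
E: 167.4 km
F: 186.6 km
The fifth-nearest is E at 167.4 km.

E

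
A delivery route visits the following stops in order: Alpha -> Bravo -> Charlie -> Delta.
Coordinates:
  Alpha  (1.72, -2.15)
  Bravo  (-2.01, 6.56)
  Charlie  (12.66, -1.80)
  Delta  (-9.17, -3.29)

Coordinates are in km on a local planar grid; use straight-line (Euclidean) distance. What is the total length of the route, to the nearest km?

Leg distances:
Alpha→Bravo: 9.5 km  (cumulative 9.5 km)
Bravo→Charlie: 16.9 km  (cumulative 26.4 km)
Charlie→Delta: 21.9 km  (cumulative 48.2 km)
Total route length ≈ 48 km.

48 km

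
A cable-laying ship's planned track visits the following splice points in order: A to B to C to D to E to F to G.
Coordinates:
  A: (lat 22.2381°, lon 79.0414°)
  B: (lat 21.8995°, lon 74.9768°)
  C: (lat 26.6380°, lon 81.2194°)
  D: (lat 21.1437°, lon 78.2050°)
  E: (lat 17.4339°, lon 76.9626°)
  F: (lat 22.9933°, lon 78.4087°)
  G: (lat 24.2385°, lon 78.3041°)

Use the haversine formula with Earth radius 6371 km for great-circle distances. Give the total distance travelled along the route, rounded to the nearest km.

Leg distances:
A→B: 420.5 km  (cumulative 420.5 km)
B→C: 823.2 km  (cumulative 1243.7 km)
C→D: 683.4 km  (cumulative 1927.1 km)
D→E: 432.6 km  (cumulative 2359.7 km)
E→F: 636.3 km  (cumulative 2996.0 km)
F→G: 138.9 km  (cumulative 3134.9 km)
Total route length ≈ 3135 km.

3135 km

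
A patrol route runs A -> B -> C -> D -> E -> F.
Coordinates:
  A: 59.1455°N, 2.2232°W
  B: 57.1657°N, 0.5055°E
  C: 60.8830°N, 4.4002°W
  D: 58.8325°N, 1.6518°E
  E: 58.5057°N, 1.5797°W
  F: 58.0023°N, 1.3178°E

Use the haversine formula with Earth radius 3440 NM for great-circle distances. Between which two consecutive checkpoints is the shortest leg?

E–F

Leg distances:
A→B: 146.9 NM
B→C: 269.6 NM
C→D: 220.0 NM
D→E: 102.8 NM
E→F: 96.4 NM
The shortest leg is E–F at 96.4 NM.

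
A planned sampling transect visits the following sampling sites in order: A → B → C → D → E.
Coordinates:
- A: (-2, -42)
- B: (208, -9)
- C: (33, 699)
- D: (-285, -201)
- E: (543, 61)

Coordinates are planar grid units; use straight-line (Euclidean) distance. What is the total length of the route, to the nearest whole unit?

2765

Leg distances:
A→B: 212.6  (cumulative 212.6)
B→C: 729.3  (cumulative 941.9)
C→D: 954.5  (cumulative 1896.4)
D→E: 868.5  (cumulative 2764.9)
Total route length ≈ 2765.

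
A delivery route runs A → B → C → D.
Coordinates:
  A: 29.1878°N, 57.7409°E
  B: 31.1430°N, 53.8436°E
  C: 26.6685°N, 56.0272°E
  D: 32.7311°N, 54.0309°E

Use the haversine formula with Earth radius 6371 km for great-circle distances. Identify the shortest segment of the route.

A–B

Leg distances:
A→B: 433.1 km
B→C: 541.0 km
C→D: 701.1 km
The shortest leg is A–B at 433.1 km.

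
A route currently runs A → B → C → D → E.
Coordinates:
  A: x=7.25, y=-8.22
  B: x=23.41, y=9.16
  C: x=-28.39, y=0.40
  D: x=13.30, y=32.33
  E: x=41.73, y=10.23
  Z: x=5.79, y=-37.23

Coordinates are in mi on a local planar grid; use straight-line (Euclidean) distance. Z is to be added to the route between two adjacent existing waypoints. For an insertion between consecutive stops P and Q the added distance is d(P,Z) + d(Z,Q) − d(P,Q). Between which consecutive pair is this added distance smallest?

Added distance for inserting Z between each consecutive pair:
A–B: 54.9 mi
B–C: 47.9 mi
C–D: 68.3 mi
D–E: 93.5 mi
Smallest added distance is 47.9 mi, inserting between B and C.

between B and C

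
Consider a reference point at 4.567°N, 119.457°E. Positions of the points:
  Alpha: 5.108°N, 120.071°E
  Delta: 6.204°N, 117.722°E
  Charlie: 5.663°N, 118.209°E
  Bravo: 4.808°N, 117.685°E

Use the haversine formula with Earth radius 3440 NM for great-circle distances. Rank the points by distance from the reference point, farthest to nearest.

Computing each great-circle distance from 4.567°N, 119.457°E:
Delta 6.204°N, 117.722°E: 142.9 NM
Bravo 4.808°N, 117.685°E: 107.0 NM
Charlie 5.663°N, 118.209°E: 99.5 NM
Alpha 5.108°N, 120.071°E: 49.0 NM

Delta, Bravo, Charlie, Alpha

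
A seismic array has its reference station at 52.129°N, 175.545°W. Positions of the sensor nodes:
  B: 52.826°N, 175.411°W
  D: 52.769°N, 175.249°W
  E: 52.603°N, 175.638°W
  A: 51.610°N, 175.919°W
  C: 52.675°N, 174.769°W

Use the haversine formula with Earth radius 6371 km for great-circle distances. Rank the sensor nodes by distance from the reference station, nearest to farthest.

Distances from the reference station:
E 52.603°N, 175.638°W: 53.1 km
A 51.610°N, 175.919°W: 63.2 km
D 52.769°N, 175.249°W: 73.9 km
B 52.826°N, 175.411°W: 78.0 km
C 52.675°N, 174.769°W: 80.4 km

E, A, D, B, C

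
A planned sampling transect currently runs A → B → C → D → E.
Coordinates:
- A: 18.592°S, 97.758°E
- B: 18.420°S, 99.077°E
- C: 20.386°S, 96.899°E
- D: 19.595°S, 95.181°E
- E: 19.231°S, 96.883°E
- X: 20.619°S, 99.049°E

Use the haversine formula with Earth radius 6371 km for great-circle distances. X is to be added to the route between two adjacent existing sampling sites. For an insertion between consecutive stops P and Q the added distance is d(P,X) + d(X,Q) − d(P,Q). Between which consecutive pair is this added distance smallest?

Added distance for inserting X between each consecutive pair:
A–B: 367.0 km
B–C: 153.8 km
C–D: 445.1 km
D–E: 510.6 km
Smallest added distance is 153.8 km, inserting between B and C.

between B and C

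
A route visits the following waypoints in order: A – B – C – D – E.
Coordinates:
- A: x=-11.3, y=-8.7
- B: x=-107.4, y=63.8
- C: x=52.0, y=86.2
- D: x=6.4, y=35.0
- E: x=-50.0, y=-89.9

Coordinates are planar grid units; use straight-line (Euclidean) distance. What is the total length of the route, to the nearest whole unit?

Leg distances:
A→B: 120.4  (cumulative 120.4)
B→C: 161.0  (cumulative 281.3)
C→D: 68.6  (cumulative 349.9)
D→E: 137.0  (cumulative 487.0)
Total route length ≈ 487.

487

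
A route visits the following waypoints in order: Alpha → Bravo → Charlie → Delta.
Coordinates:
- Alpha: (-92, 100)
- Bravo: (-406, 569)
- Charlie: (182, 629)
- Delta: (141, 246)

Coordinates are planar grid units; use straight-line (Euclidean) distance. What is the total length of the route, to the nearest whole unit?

1541

Leg distances:
Alpha→Bravo: 564.4  (cumulative 564.4)
Bravo→Charlie: 591.1  (cumulative 1155.5)
Charlie→Delta: 385.2  (cumulative 1540.7)
Total route length ≈ 1541.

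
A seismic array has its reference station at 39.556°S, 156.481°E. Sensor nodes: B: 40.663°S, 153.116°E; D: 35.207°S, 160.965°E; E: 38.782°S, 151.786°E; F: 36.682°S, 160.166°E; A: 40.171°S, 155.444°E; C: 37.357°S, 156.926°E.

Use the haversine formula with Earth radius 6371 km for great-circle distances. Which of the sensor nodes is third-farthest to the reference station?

Distance to each, sorted:
D: 625.0 km
F: 453.8 km
E: 413.7 km
B: 311.5 km
C: 247.6 km
A: 111.8 km
The third-farthest is E at 413.7 km.

E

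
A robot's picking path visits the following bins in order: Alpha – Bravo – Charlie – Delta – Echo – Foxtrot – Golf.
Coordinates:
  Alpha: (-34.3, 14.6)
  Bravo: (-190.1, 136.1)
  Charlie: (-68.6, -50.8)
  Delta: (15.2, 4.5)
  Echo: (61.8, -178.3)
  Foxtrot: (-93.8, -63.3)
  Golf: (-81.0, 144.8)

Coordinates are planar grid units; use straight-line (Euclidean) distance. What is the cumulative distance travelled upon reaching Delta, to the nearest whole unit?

Leg distances:
Alpha→Bravo: 197.6  (cumulative 197.6)
Bravo→Charlie: 222.9  (cumulative 420.5)
Charlie→Delta: 100.4  (cumulative 520.9)
Cumulative distance at Delta ≈ 521.

521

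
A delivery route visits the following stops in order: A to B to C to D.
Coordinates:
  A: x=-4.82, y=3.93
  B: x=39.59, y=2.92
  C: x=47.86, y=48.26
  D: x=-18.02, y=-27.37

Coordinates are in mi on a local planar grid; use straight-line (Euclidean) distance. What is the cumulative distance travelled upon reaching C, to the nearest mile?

Leg distances:
A→B: 44.4 mi  (cumulative 44.4 mi)
B→C: 46.1 mi  (cumulative 90.5 mi)
Cumulative distance at C ≈ 91 mi.

91 mi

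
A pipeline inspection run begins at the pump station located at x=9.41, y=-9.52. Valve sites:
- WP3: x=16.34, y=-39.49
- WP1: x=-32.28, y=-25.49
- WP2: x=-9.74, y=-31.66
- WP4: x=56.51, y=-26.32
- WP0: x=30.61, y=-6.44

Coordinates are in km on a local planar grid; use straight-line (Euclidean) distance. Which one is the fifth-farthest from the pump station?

Distances from the pump station (x=9.41, y=-9.52):
WP4: 50.0 km
WP1: 44.6 km
WP3: 30.8 km
WP2: 29.3 km
WP0: 21.4 km
The fifth-farthest is WP0 at 21.4 km.

WP0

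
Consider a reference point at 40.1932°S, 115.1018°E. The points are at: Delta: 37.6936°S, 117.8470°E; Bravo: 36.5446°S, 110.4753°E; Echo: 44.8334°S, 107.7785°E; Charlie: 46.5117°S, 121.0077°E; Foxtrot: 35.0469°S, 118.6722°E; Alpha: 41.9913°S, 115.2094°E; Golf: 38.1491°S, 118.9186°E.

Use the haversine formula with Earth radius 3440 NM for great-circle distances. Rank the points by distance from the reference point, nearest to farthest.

Distance from the reference point at 40.1932°S, 115.1018°E to each:
Alpha 41.9913°S, 115.2094°E: 108.1 NM
Delta 37.6936°S, 117.8470°E: 197.3 NM
Golf 38.1491°S, 118.9186°E: 215.9 NM
Bravo 36.5446°S, 110.4753°E: 308.8 NM
Foxtrot 35.0469°S, 118.6722°E: 352.5 NM
Echo 44.8334°S, 107.7785°E: 427.1 NM
Charlie 46.5117°S, 121.0077°E: 458.4 NM

Alpha, Delta, Golf, Bravo, Foxtrot, Echo, Charlie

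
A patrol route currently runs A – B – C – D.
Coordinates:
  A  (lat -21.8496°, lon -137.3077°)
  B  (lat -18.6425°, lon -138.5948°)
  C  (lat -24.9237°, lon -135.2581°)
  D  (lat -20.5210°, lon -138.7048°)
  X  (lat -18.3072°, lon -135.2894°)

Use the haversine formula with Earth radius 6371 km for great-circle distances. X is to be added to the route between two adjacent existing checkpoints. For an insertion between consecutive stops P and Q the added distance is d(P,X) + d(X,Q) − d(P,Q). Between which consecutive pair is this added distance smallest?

between B and C

Added distance for inserting X between each consecutive pair:
A–B: 416.3 km
B–C: 307.6 km
C–D: 566.5 km
Smallest added distance is 307.6 km, inserting between B and C.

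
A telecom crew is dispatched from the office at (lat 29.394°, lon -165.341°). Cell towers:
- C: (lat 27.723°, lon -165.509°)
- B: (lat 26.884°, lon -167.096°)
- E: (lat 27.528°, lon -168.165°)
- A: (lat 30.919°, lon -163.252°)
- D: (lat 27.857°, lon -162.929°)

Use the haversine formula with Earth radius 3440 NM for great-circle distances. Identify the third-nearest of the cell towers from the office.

D

Distance to each, sorted:
C: 100.7 NM
A: 141.9 NM
D: 157.1 NM
B: 177.0 NM
E: 186.5 NM
The third-nearest is D at 157.1 NM.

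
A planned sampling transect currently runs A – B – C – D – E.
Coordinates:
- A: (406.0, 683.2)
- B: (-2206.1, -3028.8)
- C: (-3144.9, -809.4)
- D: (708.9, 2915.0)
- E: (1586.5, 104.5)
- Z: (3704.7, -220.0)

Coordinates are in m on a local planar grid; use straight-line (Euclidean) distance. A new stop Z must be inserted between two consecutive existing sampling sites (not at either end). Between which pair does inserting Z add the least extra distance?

Added distance for inserting Z between each consecutive pair:
A–B: 5425.4 m
B–C: 11009.4 m
C–D: 5851.8 m
D–E: 3534.8 m
Smallest added distance is 3534.8 m, inserting between D and E.

between D and E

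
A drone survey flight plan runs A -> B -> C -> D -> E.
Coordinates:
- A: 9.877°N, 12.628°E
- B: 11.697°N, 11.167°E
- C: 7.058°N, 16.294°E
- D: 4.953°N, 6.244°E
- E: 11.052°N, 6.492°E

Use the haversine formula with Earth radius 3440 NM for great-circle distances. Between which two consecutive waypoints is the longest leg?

Leg distances:
A→B: 139.2 NM
B→C: 412.0 NM
C→D: 613.2 NM
D→E: 366.5 NM
The longest leg is C–D at 613.2 NM.

C–D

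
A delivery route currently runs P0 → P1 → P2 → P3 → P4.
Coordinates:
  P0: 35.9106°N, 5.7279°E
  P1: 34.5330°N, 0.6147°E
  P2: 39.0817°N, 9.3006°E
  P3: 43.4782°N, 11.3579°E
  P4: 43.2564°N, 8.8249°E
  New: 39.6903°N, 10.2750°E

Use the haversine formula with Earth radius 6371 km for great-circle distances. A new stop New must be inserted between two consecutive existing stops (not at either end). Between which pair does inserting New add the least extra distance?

between P2 and P3

Added distance for inserting New between each consecutive pair:
P0–P1: 1120.6 km
P1–P2: 214.2 km
P2–P3: 20.2 km
P3–P4: 639.0 km
Smallest added distance is 20.2 km, inserting between P2 and P3.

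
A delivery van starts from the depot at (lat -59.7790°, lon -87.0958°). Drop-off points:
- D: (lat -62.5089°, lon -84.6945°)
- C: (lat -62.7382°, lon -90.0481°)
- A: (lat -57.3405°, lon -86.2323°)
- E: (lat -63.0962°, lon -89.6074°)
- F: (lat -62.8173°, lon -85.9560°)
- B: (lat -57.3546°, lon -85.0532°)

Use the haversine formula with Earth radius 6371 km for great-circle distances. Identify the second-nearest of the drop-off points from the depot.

Distance to each, sorted:
A: 275.7 km
B: 294.4 km
D: 329.7 km
F: 343.3 km
C: 364.9 km
E: 392.2 km
The second-nearest is B at 294.4 km.

B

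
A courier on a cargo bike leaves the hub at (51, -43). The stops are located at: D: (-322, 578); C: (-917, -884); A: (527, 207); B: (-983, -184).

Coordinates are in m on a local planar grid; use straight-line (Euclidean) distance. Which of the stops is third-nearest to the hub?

B

Distances from the hub ((51, -43)):
A: 537.7 m
D: 724.4 m
B: 1043.6 m
C: 1282.3 m
The third-nearest is B at 1043.6 m.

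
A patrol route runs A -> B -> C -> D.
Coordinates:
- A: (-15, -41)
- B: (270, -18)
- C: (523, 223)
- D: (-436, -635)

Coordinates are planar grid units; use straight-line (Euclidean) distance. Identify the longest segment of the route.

Leg distances:
A→B: 285.9
B→C: 349.4
C→D: 1286.8
The longest leg is C–D at 1286.8.

C–D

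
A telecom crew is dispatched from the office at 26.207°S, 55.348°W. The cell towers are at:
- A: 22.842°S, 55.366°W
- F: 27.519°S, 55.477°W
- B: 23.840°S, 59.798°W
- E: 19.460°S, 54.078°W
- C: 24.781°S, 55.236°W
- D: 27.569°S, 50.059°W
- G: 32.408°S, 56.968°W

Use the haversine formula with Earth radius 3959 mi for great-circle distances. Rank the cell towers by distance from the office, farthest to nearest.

E, G, D, B, A, C, F

Distances from the office:
E 19.460°S, 54.078°W: 473.2 mi
G 32.408°S, 56.968°W: 439.4 mi
D 27.569°S, 50.059°W: 339.2 mi
B 23.840°S, 59.798°W: 323.0 mi
A 22.842°S, 55.366°W: 232.5 mi
C 24.781°S, 55.236°W: 98.8 mi
F 27.519°S, 55.477°W: 91.0 mi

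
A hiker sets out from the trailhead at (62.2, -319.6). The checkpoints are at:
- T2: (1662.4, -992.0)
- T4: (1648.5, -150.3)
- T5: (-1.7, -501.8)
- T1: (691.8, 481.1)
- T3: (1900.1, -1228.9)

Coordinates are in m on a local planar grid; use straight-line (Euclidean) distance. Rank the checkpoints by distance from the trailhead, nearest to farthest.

T5, T1, T4, T2, T3

Distance from the trailhead at (62.2, -319.6) to each:
T5 (-1.7, -501.8): 193.1 m
T1 (691.8, 481.1): 1018.6 m
T4 (1648.5, -150.3): 1595.3 m
T2 (1662.4, -992.0): 1735.7 m
T3 (1900.1, -1228.9): 2050.5 m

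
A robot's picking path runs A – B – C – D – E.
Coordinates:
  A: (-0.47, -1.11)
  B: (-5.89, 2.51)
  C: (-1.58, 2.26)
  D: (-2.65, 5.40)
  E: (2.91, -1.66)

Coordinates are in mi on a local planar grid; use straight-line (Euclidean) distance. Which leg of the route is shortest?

C–D

Leg distances:
A→B: 6.5 mi
B→C: 4.3 mi
C→D: 3.3 mi
D→E: 9.0 mi
The shortest leg is C–D at 3.3 mi.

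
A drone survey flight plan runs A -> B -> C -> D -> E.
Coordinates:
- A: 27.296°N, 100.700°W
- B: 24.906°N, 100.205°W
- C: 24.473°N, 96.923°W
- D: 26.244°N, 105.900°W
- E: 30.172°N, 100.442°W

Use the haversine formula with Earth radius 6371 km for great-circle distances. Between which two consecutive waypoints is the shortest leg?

A–B

Leg distances:
A→B: 270.3 km
B→C: 335.0 km
C→D: 923.0 km
D→E: 690.3 km
The shortest leg is A–B at 270.3 km.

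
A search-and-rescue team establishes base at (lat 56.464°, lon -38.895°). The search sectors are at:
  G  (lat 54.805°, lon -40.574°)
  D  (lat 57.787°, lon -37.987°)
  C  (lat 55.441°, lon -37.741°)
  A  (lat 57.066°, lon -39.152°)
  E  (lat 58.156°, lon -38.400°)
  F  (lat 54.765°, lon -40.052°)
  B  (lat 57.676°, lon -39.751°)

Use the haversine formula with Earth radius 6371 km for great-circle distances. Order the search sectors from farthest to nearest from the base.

Distances from the base:
G (lat 54.805°, lon -40.574°): 212.4 km
F (lat 54.765°, lon -40.052°): 202.4 km
E (lat 58.156°, lon -38.400°): 190.5 km
D (lat 57.787°, lon -37.987°): 157.0 km
B (lat 57.676°, lon -39.751°): 144.4 km
C (lat 55.441°, lon -37.741°): 134.5 km
A (lat 57.066°, lon -39.152°): 68.7 km

G, F, E, D, B, C, A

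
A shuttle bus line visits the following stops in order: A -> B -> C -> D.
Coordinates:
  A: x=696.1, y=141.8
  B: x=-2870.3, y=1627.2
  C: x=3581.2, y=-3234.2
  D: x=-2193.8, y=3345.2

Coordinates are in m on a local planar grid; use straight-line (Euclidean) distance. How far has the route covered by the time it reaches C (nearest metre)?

11941 m

Leg distances:
A→B: 3863.4 m  (cumulative 3863.4 m)
B→C: 8078.1 m  (cumulative 11941.4 m)
Cumulative distance at C ≈ 11941 m.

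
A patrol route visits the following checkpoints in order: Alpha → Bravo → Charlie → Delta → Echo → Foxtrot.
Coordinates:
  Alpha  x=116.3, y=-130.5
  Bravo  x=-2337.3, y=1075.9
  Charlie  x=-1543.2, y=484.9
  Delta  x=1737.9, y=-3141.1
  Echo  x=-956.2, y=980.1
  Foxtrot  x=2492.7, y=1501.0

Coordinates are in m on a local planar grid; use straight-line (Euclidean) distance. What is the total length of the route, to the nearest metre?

17026 m

Leg distances:
Alpha→Bravo: 2734.1 m  (cumulative 2734.1 m)
Bravo→Charlie: 989.9 m  (cumulative 3724.0 m)
Charlie→Delta: 4890.1 m  (cumulative 8614.2 m)
Delta→Echo: 4923.7 m  (cumulative 13537.8 m)
Echo→Foxtrot: 3488.0 m  (cumulative 17025.9 m)
Total route length ≈ 17026 m.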